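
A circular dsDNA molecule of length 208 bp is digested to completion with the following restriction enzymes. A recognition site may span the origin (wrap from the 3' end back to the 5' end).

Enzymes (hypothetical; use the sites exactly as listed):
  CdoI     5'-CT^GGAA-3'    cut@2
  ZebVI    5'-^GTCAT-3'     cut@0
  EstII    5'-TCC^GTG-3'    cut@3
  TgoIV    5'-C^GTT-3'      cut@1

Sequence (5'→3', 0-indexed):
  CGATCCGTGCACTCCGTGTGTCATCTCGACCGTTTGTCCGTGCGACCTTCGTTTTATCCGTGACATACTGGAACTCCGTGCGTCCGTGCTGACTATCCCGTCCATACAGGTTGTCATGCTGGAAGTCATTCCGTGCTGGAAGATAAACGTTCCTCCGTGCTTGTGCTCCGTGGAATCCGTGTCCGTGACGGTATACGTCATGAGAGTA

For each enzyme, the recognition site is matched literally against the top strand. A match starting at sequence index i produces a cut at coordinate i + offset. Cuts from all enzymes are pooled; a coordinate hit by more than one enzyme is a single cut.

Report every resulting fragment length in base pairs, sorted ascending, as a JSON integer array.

Scan for sites:
  CdoI CTGGAA/2: at [67, 118, 135] ⇒ [69, 120, 137]
  ZebVI GTCAT/0: at [19, 112, 124, 196] ⇒ [19, 112, 124, 196]
  EstII TCCGTG/3: at [3, 12, 36, 56, 74, 82, 129, 153, 166, 175, 181] ⇒ [6, 15, 39, 59, 77, 85, 132, 156, 169, 178, 184]
  TgoIV CGTT/1: at [30, 49, 147] ⇒ [31, 50, 148]

All cut coordinates (distinct, sorted): [6, 15, 19, 31, 39, 50, 59, 69, 77, 85, 112, 120, 124, 132, 137, 148, 156, 169, 178, 184, 196]

Fragments:
  6→15: 9 bp
  15→19: 4 bp
  19→31: 12 bp
  31→39: 8 bp
  39→50: 11 bp
  50→59: 9 bp
  59→69: 10 bp
  69→77: 8 bp
  77→85: 8 bp
  85→112: 27 bp
  112→120: 8 bp
  120→124: 4 bp
  124→132: 8 bp
  132→137: 5 bp
  137→148: 11 bp
  148→156: 8 bp
  156→169: 13 bp
  169→178: 9 bp
  178→184: 6 bp
  184→196: 12 bp
  196→6 (wrap): 208-196+6 = 18 bp

[4,4,5,6,8,8,8,8,8,8,9,9,9,10,11,11,12,12,13,18,27]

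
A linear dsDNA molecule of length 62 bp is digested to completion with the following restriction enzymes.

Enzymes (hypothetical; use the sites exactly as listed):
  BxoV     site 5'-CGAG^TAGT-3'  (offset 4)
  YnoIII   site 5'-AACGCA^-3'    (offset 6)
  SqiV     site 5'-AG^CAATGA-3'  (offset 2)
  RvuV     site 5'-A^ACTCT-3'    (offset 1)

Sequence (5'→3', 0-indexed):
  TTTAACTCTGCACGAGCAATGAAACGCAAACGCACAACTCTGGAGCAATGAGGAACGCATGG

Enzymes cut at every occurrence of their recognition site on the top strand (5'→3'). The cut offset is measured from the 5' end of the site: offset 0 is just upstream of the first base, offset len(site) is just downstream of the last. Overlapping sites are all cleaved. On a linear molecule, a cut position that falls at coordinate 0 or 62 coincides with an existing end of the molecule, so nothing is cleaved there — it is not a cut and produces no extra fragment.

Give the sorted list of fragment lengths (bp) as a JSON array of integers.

[2,3,4,6,9,12,12,14]

Site scan:
  BxoV (CGAGTAGT, off=4): no sites
  YnoIII AACGCA/6: at [22, 28, 53] ⇒ [28, 34, 59]
  SqiV AGCAATGA/2: at [14, 43] ⇒ [16, 45]
  RvuV AACTCT/1: at [3, 35] ⇒ [4, 36]

Pooled cuts: [4, 16, 28, 34, 36, 45, 59]

Fragment lengths:
  [0,4): 4 bp
  [4,16): 12 bp
  [16,28): 12 bp
  [28,34): 6 bp
  [34,36): 2 bp
  [36,45): 9 bp
  [45,59): 14 bp
  [59,62): 3 bp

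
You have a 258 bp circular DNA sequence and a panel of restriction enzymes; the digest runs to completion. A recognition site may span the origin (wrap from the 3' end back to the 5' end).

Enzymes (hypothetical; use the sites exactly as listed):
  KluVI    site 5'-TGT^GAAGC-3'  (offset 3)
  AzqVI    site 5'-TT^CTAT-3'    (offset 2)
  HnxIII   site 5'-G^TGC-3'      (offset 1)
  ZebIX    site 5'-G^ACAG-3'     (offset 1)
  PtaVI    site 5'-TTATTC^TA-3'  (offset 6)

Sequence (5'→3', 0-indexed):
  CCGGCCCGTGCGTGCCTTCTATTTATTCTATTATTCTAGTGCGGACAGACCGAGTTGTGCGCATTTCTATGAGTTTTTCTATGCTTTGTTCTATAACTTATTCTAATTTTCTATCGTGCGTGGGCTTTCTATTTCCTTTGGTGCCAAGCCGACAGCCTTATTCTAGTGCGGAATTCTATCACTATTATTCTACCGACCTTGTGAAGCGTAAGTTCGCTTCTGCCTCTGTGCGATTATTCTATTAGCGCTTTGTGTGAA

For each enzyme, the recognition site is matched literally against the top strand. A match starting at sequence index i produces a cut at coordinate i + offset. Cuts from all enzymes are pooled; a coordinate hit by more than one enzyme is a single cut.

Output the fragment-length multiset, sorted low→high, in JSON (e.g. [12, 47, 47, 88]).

Site scan:
  KluVI (TGTGAAGC, off=3): starts [199] → cuts [202]
  AzqVI (TTCTAT, off=2): starts [16, 25, 64, 76, 88, 108, 126, 173, 236] → cuts [18, 27, 66, 78, 90, 110, 128, 175, 238]
  HnxIII (GTGC, off=1): starts [7, 11, 38, 56, 115, 140, 165, 227] → cuts [8, 12, 39, 57, 116, 141, 166, 228]
  ZebIX (GACAG, off=1): starts [43, 150] → cuts [44, 151]
  PtaVI (TTATTCTA, off=6): starts [22, 30, 97, 157, 184, 233] → cuts [28, 36, 103, 163, 190, 239]

Pooled cuts: [8, 12, 18, 27, 28, 36, 39, 44, 57, 66, 78, 90, 103, 110, 116, 128, 141, 151, 163, 166, 175, 190, 202, 228, 238, 239]

Fragment lengths:
  8→12: 4 bp
  12→18: 6 bp
  18→27: 9 bp
  27→28: 1 bp
  28→36: 8 bp
  36→39: 3 bp
  39→44: 5 bp
  44→57: 13 bp
  57→66: 9 bp
  66→78: 12 bp
  78→90: 12 bp
  90→103: 13 bp
  103→110: 7 bp
  110→116: 6 bp
  116→128: 12 bp
  128→141: 13 bp
  141→151: 10 bp
  151→163: 12 bp
  163→166: 3 bp
  166→175: 9 bp
  175→190: 15 bp
  190→202: 12 bp
  202→228: 26 bp
  228→238: 10 bp
  238→239: 1 bp
  239→8 (wrap): 258-239+8 = 27 bp

[1,1,3,3,4,5,6,6,7,8,9,9,9,10,10,12,12,12,12,12,13,13,13,15,26,27]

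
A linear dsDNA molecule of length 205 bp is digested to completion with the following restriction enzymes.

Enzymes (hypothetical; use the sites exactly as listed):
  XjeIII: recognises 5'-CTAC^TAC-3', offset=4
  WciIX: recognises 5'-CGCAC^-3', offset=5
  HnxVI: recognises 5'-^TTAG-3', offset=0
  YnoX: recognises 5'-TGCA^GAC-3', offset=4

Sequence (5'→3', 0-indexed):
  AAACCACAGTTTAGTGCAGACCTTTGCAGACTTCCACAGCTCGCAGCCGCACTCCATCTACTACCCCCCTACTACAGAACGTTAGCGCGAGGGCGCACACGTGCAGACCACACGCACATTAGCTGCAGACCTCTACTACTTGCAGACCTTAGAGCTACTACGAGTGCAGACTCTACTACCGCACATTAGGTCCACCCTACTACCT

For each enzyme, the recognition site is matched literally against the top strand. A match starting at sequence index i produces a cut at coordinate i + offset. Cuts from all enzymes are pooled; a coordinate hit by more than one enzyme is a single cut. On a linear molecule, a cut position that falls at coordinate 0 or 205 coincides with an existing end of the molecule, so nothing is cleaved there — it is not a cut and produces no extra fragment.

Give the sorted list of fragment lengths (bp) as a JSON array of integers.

Site scan:
  XjeIII (CTACTAC, off=4): starts [57, 68, 132, 154, 172, 196] → cuts [61, 72, 136, 158, 176, 200]
  WciIX (CGCAC, off=5): starts [47, 93, 112, 179] → cuts [52, 98, 117, 184]
  HnxVI (TTAG, off=0): starts [10, 81, 118, 148, 185] → cuts [10, 81, 118, 148, 185]
  YnoX (TGCAGAC, off=4): starts [14, 24, 101, 123, 140, 164] → cuts [18, 28, 105, 127, 144, 168]

Pooled cuts: [10, 18, 28, 52, 61, 72, 81, 98, 105, 117, 118, 127, 136, 144, 148, 158, 168, 176, 184, 185, 200]

Fragments:
  [0,10): 10 bp
  [10,18): 8 bp
  [18,28): 10 bp
  [28,52): 24 bp
  [52,61): 9 bp
  [61,72): 11 bp
  [72,81): 9 bp
  [81,98): 17 bp
  [98,105): 7 bp
  [105,117): 12 bp
  [117,118): 1 bp
  [118,127): 9 bp
  [127,136): 9 bp
  [136,144): 8 bp
  [144,148): 4 bp
  [148,158): 10 bp
  [158,168): 10 bp
  [168,176): 8 bp
  [176,184): 8 bp
  [184,185): 1 bp
  [185,200): 15 bp
  [200,205): 5 bp

[1,1,4,5,7,8,8,8,8,9,9,9,9,10,10,10,10,11,12,15,17,24]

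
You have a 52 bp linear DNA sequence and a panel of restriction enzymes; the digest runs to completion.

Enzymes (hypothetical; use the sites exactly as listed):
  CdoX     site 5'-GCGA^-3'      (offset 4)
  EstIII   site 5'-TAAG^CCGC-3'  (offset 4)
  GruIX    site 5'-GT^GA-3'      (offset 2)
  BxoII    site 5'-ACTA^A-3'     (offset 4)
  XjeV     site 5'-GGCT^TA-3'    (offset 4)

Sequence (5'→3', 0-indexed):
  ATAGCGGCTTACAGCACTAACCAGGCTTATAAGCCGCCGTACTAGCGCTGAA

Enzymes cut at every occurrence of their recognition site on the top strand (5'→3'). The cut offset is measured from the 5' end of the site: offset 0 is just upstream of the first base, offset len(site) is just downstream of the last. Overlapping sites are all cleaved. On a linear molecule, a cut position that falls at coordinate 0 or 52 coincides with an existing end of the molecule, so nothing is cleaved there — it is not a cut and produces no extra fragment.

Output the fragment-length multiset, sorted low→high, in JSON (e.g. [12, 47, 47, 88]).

[6,8,9,10,19]

Scan for sites:
  CdoX (GCGA, off=4): no sites
  EstIII (TAAGCCGC, off=4): starts [29] → cuts [33]
  GruIX (GTGA, off=2): no sites
  BxoII (ACTAA, off=4): starts [15] → cuts [19]
  XjeV (GGCTTA, off=4): starts [5, 23] → cuts [9, 27]

All cut coordinates (distinct, sorted): [9, 19, 27, 33]

Fragment lengths:
  [0,9): 9 bp
  [9,19): 10 bp
  [19,27): 8 bp
  [27,33): 6 bp
  [33,52): 19 bp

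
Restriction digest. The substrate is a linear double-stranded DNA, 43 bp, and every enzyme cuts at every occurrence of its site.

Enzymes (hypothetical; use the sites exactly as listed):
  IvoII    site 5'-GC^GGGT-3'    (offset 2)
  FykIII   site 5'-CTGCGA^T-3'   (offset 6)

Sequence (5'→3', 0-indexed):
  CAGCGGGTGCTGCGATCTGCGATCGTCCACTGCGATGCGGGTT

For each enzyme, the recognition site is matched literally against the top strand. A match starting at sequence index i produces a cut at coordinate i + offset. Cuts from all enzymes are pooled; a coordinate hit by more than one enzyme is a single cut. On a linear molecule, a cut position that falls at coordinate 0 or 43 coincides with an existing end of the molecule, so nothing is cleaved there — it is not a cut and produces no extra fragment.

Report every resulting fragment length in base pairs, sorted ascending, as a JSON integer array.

Per-enzyme occurrences:
  IvoII GCGGGT/2: at [2, 36] ⇒ [4, 38]
  FykIII CTGCGAT/6: at [9, 16, 29] ⇒ [15, 22, 35]

Pooled cuts: [4, 15, 22, 35, 38]

Fragment lengths:
  [0,4): 4 bp
  [4,15): 11 bp
  [15,22): 7 bp
  [22,35): 13 bp
  [35,38): 3 bp
  [38,43): 5 bp

[3,4,5,7,11,13]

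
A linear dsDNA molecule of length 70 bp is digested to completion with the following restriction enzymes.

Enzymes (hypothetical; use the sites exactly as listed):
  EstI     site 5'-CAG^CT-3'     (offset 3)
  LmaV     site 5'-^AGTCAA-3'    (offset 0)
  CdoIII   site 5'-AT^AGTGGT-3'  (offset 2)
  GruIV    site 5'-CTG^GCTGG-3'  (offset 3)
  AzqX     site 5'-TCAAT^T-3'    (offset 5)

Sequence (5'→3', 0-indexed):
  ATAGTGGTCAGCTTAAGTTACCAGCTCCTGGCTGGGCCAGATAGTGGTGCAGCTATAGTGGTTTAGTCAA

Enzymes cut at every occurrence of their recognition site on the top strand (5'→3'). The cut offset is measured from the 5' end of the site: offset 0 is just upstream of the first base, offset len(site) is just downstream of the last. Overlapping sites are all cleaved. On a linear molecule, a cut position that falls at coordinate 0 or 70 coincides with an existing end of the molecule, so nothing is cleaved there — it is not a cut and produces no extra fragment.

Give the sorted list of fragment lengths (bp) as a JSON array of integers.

[2,4,6,6,8,9,10,12,13]

Site scan:
  EstI (CAGCT, off=3): starts [8, 21, 49] → cuts [11, 24, 52]
  LmaV (AGTCAA, off=0): starts [64] → cuts [64]
  CdoIII (ATAGTGGT, off=2): starts [0, 40, 54] → cuts [2, 42, 56]
  GruIV (CTGGCTGG, off=3): starts [27] → cuts [30]
  AzqX (TCAATT, off=5): no sites

All cut coordinates (distinct, sorted): [2, 11, 24, 30, 42, 52, 56, 64]

Fragment lengths:
  [0,2): 2 bp
  [2,11): 9 bp
  [11,24): 13 bp
  [24,30): 6 bp
  [30,42): 12 bp
  [42,52): 10 bp
  [52,56): 4 bp
  [56,64): 8 bp
  [64,70): 6 bp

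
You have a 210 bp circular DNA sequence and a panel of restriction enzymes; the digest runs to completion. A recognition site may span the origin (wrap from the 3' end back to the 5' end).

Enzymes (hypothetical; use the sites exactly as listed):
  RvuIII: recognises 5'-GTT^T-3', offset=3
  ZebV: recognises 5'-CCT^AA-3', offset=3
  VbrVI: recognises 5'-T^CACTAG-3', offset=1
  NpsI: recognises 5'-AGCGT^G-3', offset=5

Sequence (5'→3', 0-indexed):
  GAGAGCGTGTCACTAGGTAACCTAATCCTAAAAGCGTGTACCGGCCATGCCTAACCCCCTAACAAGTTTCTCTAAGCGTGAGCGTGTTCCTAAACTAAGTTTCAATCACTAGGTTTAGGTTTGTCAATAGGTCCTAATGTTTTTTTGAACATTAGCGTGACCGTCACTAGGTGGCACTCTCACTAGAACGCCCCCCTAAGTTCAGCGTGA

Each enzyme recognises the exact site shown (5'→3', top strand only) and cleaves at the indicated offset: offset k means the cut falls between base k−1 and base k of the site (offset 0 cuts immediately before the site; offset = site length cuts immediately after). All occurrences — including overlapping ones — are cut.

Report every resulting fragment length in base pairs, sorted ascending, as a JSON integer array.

Site scan:
  RvuIII (GTTT, off=3): starts [65, 98, 112, 118, 138] → cuts [68, 101, 115, 121, 141]
  ZebV (CCTAA, off=3): starts [20, 26, 49, 57, 88, 132, 194] → cuts [23, 29, 52, 60, 91, 135, 197]
  VbrVI (TCACTAG, off=1): starts [9, 105, 163, 179] → cuts [10, 106, 164, 180]
  NpsI (AGCGTG, off=5): starts [3, 32, 74, 80, 153, 203] → cuts [8, 37, 79, 85, 158, 208]

All cut coordinates (distinct, sorted): [8, 10, 23, 29, 37, 52, 60, 68, 79, 85, 91, 101, 106, 115, 121, 135, 141, 158, 164, 180, 197, 208]

Fragment lengths:
  8→10: 2 bp
  10→23: 13 bp
  23→29: 6 bp
  29→37: 8 bp
  37→52: 15 bp
  52→60: 8 bp
  60→68: 8 bp
  68→79: 11 bp
  79→85: 6 bp
  85→91: 6 bp
  91→101: 10 bp
  101→106: 5 bp
  106→115: 9 bp
  115→121: 6 bp
  121→135: 14 bp
  135→141: 6 bp
  141→158: 17 bp
  158→164: 6 bp
  164→180: 16 bp
  180→197: 17 bp
  197→208: 11 bp
  208→8 (wrap): 210-208+8 = 10 bp

[2,5,6,6,6,6,6,6,8,8,8,9,10,10,11,11,13,14,15,16,17,17]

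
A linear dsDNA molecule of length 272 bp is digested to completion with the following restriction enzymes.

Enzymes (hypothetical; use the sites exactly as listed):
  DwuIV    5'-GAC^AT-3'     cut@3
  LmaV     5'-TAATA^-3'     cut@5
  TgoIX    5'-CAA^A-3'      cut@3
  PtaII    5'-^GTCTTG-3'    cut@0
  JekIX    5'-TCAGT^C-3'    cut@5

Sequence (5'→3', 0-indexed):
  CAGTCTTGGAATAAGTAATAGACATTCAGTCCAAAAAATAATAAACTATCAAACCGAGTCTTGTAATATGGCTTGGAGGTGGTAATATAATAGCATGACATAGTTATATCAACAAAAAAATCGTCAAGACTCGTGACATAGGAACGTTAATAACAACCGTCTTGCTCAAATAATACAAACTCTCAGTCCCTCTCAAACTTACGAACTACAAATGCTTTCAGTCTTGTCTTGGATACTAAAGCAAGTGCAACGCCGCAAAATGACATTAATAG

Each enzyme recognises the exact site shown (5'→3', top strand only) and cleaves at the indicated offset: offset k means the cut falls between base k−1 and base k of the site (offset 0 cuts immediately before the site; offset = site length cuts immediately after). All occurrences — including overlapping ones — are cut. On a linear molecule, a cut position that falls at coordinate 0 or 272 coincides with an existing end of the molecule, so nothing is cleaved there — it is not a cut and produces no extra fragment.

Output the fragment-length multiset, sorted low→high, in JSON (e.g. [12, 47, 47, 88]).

[1,2,2,3,3,3,4,5,5,6,6,6,7,7,7,9,9,9,9,9,11,11,15,15,16,18,19,22,33]

Per-enzyme occurrences:
  DwuIV GACAT/3: at [20, 96, 134, 261] ⇒ [23, 99, 137, 264]
  LmaV TAATA/5: at [15, 38, 63, 82, 87, 147, 170, 266] ⇒ [20, 43, 68, 87, 92, 152, 175, 271]
  TgoIX CAAA/3: at [31, 49, 112, 166, 175, 193, 208, 255] ⇒ [34, 52, 115, 169, 178, 196, 211, 258]
  PtaII GTCTTG/0: at [2, 57, 158, 220, 225] ⇒ [2, 57, 158, 220, 225]
  JekIX TCAGTC/5: at [25, 182, 217] ⇒ [30, 187, 222]

Pooled cuts: [2, 20, 23, 30, 34, 43, 52, 57, 68, 87, 92, 99, 115, 137, 152, 158, 169, 175, 178, 187, 196, 211, 220, 222, 225, 258, 264, 271]

Fragment lengths:
  [0,2): 2 bp
  [2,20): 18 bp
  [20,23): 3 bp
  [23,30): 7 bp
  [30,34): 4 bp
  [34,43): 9 bp
  [43,52): 9 bp
  [52,57): 5 bp
  [57,68): 11 bp
  [68,87): 19 bp
  [87,92): 5 bp
  [92,99): 7 bp
  [99,115): 16 bp
  [115,137): 22 bp
  [137,152): 15 bp
  [152,158): 6 bp
  [158,169): 11 bp
  [169,175): 6 bp
  [175,178): 3 bp
  [178,187): 9 bp
  [187,196): 9 bp
  [196,211): 15 bp
  [211,220): 9 bp
  [220,222): 2 bp
  [222,225): 3 bp
  [225,258): 33 bp
  [258,264): 6 bp
  [264,271): 7 bp
  [271,272): 1 bp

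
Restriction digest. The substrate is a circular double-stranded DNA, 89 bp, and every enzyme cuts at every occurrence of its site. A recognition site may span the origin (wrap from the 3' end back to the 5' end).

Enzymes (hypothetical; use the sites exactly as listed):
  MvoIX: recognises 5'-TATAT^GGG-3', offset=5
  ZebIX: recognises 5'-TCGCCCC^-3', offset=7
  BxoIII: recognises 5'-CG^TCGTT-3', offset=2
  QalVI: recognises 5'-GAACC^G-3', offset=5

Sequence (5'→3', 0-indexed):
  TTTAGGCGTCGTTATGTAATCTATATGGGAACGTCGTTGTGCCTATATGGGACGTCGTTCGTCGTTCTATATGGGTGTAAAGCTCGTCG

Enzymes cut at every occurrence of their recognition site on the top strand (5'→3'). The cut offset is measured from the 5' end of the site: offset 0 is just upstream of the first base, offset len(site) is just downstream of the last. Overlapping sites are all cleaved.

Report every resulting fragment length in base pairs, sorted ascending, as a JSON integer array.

Per-enzyme occurrences:
  MvoIX TATATGGG/5: at [21, 43, 67] ⇒ [26, 48, 72]
  ZebIX (TCGCCCC, off=7): no sites
  BxoIII CGTCGTT/2: at [6, 31, 52, 59, 84] ⇒ [8, 33, 54, 61, 86]
  QalVI (GAACCG, off=5): no sites

All cut coordinates (distinct, sorted): [8, 26, 33, 48, 54, 61, 72, 86]

Fragments:
  8→26: 18 bp
  26→33: 7 bp
  33→48: 15 bp
  48→54: 6 bp
  54→61: 7 bp
  61→72: 11 bp
  72→86: 14 bp
  86→8 (wrap): 89-86+8 = 11 bp

[6,7,7,11,11,14,15,18]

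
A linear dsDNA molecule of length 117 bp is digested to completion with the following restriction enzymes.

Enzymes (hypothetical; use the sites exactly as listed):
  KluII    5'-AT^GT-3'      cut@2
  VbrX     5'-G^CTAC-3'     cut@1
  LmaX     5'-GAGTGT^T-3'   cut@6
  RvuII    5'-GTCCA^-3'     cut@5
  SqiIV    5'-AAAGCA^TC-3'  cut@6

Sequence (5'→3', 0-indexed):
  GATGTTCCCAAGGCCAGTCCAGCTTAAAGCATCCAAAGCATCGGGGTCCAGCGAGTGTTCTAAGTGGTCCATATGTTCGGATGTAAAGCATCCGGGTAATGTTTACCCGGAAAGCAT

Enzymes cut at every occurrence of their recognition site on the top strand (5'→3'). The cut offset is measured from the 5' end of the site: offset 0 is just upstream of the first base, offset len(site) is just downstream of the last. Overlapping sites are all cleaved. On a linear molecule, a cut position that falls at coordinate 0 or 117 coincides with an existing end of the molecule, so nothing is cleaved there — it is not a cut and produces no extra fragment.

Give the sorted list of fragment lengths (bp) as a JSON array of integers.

Site scan:
  KluII (ATGT, off=2): starts [1, 72, 80, 98] → cuts [3, 74, 82, 100]
  VbrX (GCTAC, off=1): no sites
  LmaX (GAGTGTT, off=6): starts [52] → cuts [58]
  RvuII (GTCCA, off=5): starts [16, 45, 66] → cuts [21, 50, 71]
  SqiIV (AAAGCATC, off=6): starts [25, 34, 84] → cuts [31, 40, 90]

All cut coordinates (distinct, sorted): [3, 21, 31, 40, 50, 58, 71, 74, 82, 90, 100]

Fragment lengths:
  [0,3): 3 bp
  [3,21): 18 bp
  [21,31): 10 bp
  [31,40): 9 bp
  [40,50): 10 bp
  [50,58): 8 bp
  [58,71): 13 bp
  [71,74): 3 bp
  [74,82): 8 bp
  [82,90): 8 bp
  [90,100): 10 bp
  [100,117): 17 bp

[3,3,8,8,8,9,10,10,10,13,17,18]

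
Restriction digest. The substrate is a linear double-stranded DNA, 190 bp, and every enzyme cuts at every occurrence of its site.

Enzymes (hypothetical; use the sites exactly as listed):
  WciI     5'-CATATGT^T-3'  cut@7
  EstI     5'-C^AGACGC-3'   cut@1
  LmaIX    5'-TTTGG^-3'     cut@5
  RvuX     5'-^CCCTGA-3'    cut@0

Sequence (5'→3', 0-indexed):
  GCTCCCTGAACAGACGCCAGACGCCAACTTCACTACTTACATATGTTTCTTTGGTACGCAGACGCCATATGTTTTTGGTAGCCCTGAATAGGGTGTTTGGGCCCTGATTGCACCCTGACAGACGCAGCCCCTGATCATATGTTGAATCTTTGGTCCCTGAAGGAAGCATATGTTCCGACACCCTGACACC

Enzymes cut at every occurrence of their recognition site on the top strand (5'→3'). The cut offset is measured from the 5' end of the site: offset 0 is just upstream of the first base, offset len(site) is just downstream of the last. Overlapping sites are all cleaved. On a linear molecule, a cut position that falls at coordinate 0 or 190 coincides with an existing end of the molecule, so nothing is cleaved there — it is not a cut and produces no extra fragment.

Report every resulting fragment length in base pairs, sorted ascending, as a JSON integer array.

[1,1,3,3,5,6,7,7,7,8,8,9,10,11,11,13,14,19,19,28]

Scan for sites:
  WciI CATATGTT/7: at [39, 65, 135, 166] ⇒ [46, 72, 142, 173]
  EstI CAGACGC/1: at [10, 17, 58, 118] ⇒ [11, 18, 59, 119]
  LmaIX TTTGG/5: at [49, 73, 95, 148] ⇒ [54, 78, 100, 153]
  RvuX CCCTGA/0: at [3, 81, 101, 112, 128, 154, 180] ⇒ [3, 81, 101, 112, 128, 154, 180]

All cut coordinates (distinct, sorted): [3, 11, 18, 46, 54, 59, 72, 78, 81, 100, 101, 112, 119, 128, 142, 153, 154, 173, 180]

Fragments:
  [0,3): 3 bp
  [3,11): 8 bp
  [11,18): 7 bp
  [18,46): 28 bp
  [46,54): 8 bp
  [54,59): 5 bp
  [59,72): 13 bp
  [72,78): 6 bp
  [78,81): 3 bp
  [81,100): 19 bp
  [100,101): 1 bp
  [101,112): 11 bp
  [112,119): 7 bp
  [119,128): 9 bp
  [128,142): 14 bp
  [142,153): 11 bp
  [153,154): 1 bp
  [154,173): 19 bp
  [173,180): 7 bp
  [180,190): 10 bp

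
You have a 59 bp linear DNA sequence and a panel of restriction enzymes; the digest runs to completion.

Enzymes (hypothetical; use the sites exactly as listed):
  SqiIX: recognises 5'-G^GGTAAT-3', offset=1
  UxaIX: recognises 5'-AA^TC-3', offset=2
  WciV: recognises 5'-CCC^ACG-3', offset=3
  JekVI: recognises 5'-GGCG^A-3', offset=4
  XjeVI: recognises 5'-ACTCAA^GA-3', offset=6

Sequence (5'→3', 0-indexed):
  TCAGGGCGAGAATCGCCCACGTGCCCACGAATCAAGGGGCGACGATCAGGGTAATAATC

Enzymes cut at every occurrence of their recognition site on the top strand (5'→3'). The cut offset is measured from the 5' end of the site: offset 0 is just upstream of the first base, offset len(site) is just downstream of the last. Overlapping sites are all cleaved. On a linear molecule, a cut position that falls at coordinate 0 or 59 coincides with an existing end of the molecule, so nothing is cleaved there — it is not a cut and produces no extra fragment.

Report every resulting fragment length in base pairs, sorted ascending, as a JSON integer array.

[2,4,5,6,8,8,8,8,10]

Site scan:
  SqiIX (GGGTAAT, off=1): starts [48] → cuts [49]
  UxaIX (AATC, off=2): starts [10, 29, 55] → cuts [12, 31, 57]
  WciV (CCCACG, off=3): starts [15, 23] → cuts [18, 26]
  JekVI (GGCGA, off=4): starts [4, 37] → cuts [8, 41]
  XjeVI (ACTCAAGA, off=6): no sites

All cut coordinates (distinct, sorted): [8, 12, 18, 26, 31, 41, 49, 57]

Fragment lengths:
  [0,8): 8 bp
  [8,12): 4 bp
  [12,18): 6 bp
  [18,26): 8 bp
  [26,31): 5 bp
  [31,41): 10 bp
  [41,49): 8 bp
  [49,57): 8 bp
  [57,59): 2 bp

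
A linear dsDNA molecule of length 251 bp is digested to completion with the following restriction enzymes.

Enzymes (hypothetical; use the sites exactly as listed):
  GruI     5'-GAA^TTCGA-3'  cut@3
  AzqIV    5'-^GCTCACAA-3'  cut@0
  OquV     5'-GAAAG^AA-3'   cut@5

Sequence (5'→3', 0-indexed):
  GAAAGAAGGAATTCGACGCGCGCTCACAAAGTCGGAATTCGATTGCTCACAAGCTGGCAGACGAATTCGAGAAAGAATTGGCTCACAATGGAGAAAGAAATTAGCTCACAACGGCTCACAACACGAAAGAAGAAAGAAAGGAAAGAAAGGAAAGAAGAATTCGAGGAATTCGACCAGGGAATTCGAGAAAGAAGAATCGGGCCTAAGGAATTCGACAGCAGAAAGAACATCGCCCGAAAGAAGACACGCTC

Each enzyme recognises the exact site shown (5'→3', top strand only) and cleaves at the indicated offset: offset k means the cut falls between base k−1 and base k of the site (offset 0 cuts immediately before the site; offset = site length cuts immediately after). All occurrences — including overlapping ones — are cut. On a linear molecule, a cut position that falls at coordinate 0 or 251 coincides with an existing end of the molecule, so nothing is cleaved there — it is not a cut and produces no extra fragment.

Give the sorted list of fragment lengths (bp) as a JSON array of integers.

[5,5,5,6,6,7,7,9,9,9,10,10,10,10,11,13,15,15,16,16,17,19,21]

Per-enzyme occurrences:
  GruI GAATTCGA/3: at [8, 34, 62, 156, 165, 178, 207] ⇒ [11, 37, 65, 159, 168, 181, 210]
  AzqIV GCTCACAA/0: at [21, 44, 80, 103, 113] ⇒ [21, 44, 80, 103, 113]
  OquV GAAAGAA/5: at [0, 70, 92, 124, 131, 140, 149, 186, 220, 235] ⇒ [5, 75, 97, 129, 136, 145, 154, 191, 225, 240]

Pooled cuts: [5, 11, 21, 37, 44, 65, 75, 80, 97, 103, 113, 129, 136, 145, 154, 159, 168, 181, 191, 210, 225, 240]

Fragment lengths:
  [0,5): 5 bp
  [5,11): 6 bp
  [11,21): 10 bp
  [21,37): 16 bp
  [37,44): 7 bp
  [44,65): 21 bp
  [65,75): 10 bp
  [75,80): 5 bp
  [80,97): 17 bp
  [97,103): 6 bp
  [103,113): 10 bp
  [113,129): 16 bp
  [129,136): 7 bp
  [136,145): 9 bp
  [145,154): 9 bp
  [154,159): 5 bp
  [159,168): 9 bp
  [168,181): 13 bp
  [181,191): 10 bp
  [191,210): 19 bp
  [210,225): 15 bp
  [225,240): 15 bp
  [240,251): 11 bp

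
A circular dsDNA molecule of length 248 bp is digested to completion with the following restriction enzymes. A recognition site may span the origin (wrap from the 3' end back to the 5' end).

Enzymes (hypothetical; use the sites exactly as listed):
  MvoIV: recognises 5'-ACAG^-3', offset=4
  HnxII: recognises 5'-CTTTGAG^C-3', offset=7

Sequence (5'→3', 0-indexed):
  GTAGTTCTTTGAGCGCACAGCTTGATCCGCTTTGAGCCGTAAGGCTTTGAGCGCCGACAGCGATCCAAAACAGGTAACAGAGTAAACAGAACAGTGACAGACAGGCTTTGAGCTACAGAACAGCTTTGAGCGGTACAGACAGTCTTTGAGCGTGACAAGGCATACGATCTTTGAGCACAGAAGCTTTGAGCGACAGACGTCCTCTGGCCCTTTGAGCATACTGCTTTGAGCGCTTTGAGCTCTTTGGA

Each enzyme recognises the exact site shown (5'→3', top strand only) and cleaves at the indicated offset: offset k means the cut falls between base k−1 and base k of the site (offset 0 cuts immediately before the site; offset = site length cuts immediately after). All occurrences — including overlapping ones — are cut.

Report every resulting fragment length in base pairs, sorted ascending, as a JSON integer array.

Per-enzyme occurrences:
  MvoIV (ACAG, off=4): starts [16, 56, 69, 76, 85, 90, 96, 100, 114, 119, 134, 138, 176, 192] → cuts [20, 60, 73, 80, 89, 94, 100, 104, 118, 123, 138, 142, 180, 196]
  HnxII (CTTTGAGC, off=7): starts [6, 29, 44, 105, 123, 143, 168, 183, 209, 223, 232] → cuts [13, 36, 51, 112, 130, 150, 175, 190, 216, 230, 239]

Pooled cuts: [13, 20, 36, 51, 60, 73, 80, 89, 94, 100, 104, 112, 118, 123, 130, 138, 142, 150, 175, 180, 190, 196, 216, 230, 239]

Fragment lengths:
  13→20: 7 bp
  20→36: 16 bp
  36→51: 15 bp
  51→60: 9 bp
  60→73: 13 bp
  73→80: 7 bp
  80→89: 9 bp
  89→94: 5 bp
  94→100: 6 bp
  100→104: 4 bp
  104→112: 8 bp
  112→118: 6 bp
  118→123: 5 bp
  123→130: 7 bp
  130→138: 8 bp
  138→142: 4 bp
  142→150: 8 bp
  150→175: 25 bp
  175→180: 5 bp
  180→190: 10 bp
  190→196: 6 bp
  196→216: 20 bp
  216→230: 14 bp
  230→239: 9 bp
  239→13 (wrap): 248-239+13 = 22 bp

[4,4,5,5,5,6,6,6,7,7,7,8,8,8,9,9,9,10,13,14,15,16,20,22,25]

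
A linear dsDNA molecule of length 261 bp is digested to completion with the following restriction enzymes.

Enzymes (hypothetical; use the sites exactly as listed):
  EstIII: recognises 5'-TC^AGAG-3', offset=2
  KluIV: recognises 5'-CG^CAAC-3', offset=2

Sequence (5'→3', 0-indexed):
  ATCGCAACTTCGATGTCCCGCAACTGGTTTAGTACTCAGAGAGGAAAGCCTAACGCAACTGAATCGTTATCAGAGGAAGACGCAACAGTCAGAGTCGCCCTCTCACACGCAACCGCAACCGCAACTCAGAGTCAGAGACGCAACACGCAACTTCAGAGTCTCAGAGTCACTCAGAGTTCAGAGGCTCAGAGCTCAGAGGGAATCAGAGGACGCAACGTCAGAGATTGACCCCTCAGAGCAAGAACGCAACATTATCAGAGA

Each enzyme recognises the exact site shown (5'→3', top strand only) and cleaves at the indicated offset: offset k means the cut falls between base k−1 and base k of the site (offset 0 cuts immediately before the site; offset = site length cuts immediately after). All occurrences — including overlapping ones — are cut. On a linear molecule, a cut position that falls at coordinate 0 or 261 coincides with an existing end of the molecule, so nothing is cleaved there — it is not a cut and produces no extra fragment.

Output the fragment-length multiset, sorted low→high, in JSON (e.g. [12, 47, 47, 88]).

[4,5,6,6,6,6,7,7,7,7,7,7,8,8,8,8,10,10,10,11,12,15,16,16,17,18,19]

Scan for sites:
  EstIII (TCAGAG, off=2): starts [35, 69, 88, 125, 131, 152, 160, 170, 177, 185, 192, 202, 217, 232, 254] → cuts [37, 71, 90, 127, 133, 154, 162, 172, 179, 187, 194, 204, 219, 234, 256]
  KluIV (CGCAAC, off=2): starts [2, 18, 53, 80, 107, 113, 119, 138, 145, 210, 244] → cuts [4, 20, 55, 82, 109, 115, 121, 140, 147, 212, 246]

All cut coordinates (distinct, sorted): [4, 20, 37, 55, 71, 82, 90, 109, 115, 121, 127, 133, 140, 147, 154, 162, 172, 179, 187, 194, 204, 212, 219, 234, 246, 256]

Fragments:
  [0,4): 4 bp
  [4,20): 16 bp
  [20,37): 17 bp
  [37,55): 18 bp
  [55,71): 16 bp
  [71,82): 11 bp
  [82,90): 8 bp
  [90,109): 19 bp
  [109,115): 6 bp
  [115,121): 6 bp
  [121,127): 6 bp
  [127,133): 6 bp
  [133,140): 7 bp
  [140,147): 7 bp
  [147,154): 7 bp
  [154,162): 8 bp
  [162,172): 10 bp
  [172,179): 7 bp
  [179,187): 8 bp
  [187,194): 7 bp
  [194,204): 10 bp
  [204,212): 8 bp
  [212,219): 7 bp
  [219,234): 15 bp
  [234,246): 12 bp
  [246,256): 10 bp
  [256,261): 5 bp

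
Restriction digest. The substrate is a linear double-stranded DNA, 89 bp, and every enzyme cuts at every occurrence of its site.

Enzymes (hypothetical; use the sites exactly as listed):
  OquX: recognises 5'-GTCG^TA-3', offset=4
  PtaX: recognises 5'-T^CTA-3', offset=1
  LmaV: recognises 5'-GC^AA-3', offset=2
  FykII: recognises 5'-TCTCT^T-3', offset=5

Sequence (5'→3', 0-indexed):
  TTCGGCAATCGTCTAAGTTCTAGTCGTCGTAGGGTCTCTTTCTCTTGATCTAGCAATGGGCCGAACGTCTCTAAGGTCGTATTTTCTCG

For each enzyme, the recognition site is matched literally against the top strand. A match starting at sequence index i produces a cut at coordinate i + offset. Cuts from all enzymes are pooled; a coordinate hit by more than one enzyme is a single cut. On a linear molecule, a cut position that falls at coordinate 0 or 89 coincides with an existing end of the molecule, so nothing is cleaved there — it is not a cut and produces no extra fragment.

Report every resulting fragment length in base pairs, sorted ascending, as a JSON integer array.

Site scan:
  OquX GTCGTA/4: at [25, 75] ⇒ [29, 79]
  PtaX TCTA/1: at [11, 18, 48, 69] ⇒ [12, 19, 49, 70]
  LmaV GCAA/2: at [4, 52] ⇒ [6, 54]
  FykII TCTCTT/5: at [34, 40] ⇒ [39, 45]

Pooled cuts: [6, 12, 19, 29, 39, 45, 49, 54, 70, 79]

Fragments:
  [0,6): 6 bp
  [6,12): 6 bp
  [12,19): 7 bp
  [19,29): 10 bp
  [29,39): 10 bp
  [39,45): 6 bp
  [45,49): 4 bp
  [49,54): 5 bp
  [54,70): 16 bp
  [70,79): 9 bp
  [79,89): 10 bp

[4,5,6,6,6,7,9,10,10,10,16]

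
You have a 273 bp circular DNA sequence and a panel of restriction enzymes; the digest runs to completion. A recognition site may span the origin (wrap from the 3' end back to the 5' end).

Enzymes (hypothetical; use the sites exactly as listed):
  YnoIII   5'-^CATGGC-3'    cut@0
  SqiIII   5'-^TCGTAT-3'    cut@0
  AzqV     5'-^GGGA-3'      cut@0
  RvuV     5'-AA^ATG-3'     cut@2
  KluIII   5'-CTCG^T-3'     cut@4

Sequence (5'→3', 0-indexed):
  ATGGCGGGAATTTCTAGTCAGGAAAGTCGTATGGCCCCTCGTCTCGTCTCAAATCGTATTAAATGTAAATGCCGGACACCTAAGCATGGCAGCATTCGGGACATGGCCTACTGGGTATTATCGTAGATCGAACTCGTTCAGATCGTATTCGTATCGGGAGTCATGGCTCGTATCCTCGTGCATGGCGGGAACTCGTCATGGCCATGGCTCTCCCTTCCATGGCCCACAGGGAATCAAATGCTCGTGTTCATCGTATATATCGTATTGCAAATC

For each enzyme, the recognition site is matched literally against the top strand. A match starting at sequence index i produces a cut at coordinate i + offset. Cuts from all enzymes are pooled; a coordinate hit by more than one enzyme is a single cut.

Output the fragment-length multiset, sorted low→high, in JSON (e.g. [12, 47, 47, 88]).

[1,2,3,4,5,6,6,6,6,6,6,6,6,6,7,7,7,8,9,9,9,9,11,13,13,15,15,16,21,35]

Per-enzyme occurrences:
  YnoIII (CATGGC, off=0): starts [84, 101, 161, 180, 196, 202, 217, 272] → cuts [84, 101, 161, 180, 196, 202, 217, 272]
  SqiIII (TCGTAT, off=0): starts [26, 53, 142, 148, 167, 250, 259] → cuts [26, 53, 142, 148, 167, 250, 259]
  AzqV (GGGA, off=0): starts [5, 97, 155, 186, 228] → cuts [5, 97, 155, 186, 228]
  RvuV (AAATG, off=2): starts [60, 66, 235] → cuts [62, 68, 237]
  KluIII (CTCGT, off=4): starts [37, 42, 132, 166, 174, 191, 240] → cuts [41, 46, 136, 170, 178, 195, 244]

All cut coordinates (distinct, sorted): [5, 26, 41, 46, 53, 62, 68, 84, 97, 101, 136, 142, 148, 155, 161, 167, 170, 178, 180, 186, 195, 196, 202, 217, 228, 237, 244, 250, 259, 272]

Fragments:
  5→26: 21 bp
  26→41: 15 bp
  41→46: 5 bp
  46→53: 7 bp
  53→62: 9 bp
  62→68: 6 bp
  68→84: 16 bp
  84→97: 13 bp
  97→101: 4 bp
  101→136: 35 bp
  136→142: 6 bp
  142→148: 6 bp
  148→155: 7 bp
  155→161: 6 bp
  161→167: 6 bp
  167→170: 3 bp
  170→178: 8 bp
  178→180: 2 bp
  180→186: 6 bp
  186→195: 9 bp
  195→196: 1 bp
  196→202: 6 bp
  202→217: 15 bp
  217→228: 11 bp
  228→237: 9 bp
  237→244: 7 bp
  244→250: 6 bp
  250→259: 9 bp
  259→272: 13 bp
  272→5 (wrap): 273-272+5 = 6 bp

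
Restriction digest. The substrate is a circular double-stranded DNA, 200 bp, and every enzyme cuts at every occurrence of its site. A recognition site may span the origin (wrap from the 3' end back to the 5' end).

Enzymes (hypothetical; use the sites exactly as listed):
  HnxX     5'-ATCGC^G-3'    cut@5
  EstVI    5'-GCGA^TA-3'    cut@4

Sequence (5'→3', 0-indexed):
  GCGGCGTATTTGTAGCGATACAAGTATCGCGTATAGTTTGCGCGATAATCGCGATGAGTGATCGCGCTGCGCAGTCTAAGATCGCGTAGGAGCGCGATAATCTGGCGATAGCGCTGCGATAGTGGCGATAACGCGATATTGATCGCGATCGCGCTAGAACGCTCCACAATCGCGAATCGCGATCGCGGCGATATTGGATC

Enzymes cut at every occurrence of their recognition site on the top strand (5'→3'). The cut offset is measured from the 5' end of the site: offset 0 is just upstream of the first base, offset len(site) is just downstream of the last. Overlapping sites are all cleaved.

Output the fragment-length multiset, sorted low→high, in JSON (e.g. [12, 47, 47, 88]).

Site scan:
  HnxX ATCGCG/5: at [25, 47, 60, 80, 141, 147, 168, 175, 181, 197] ⇒ [2, 30, 52, 65, 85, 146, 152, 173, 180, 186]
  EstVI GCGATA/4: at [14, 41, 93, 104, 115, 124, 132, 187] ⇒ [18, 45, 97, 108, 119, 128, 136, 191]

Pooled cuts: [2, 18, 30, 45, 52, 65, 85, 97, 108, 119, 128, 136, 146, 152, 173, 180, 186, 191]

Fragments:
  2→18: 16 bp
  18→30: 12 bp
  30→45: 15 bp
  45→52: 7 bp
  52→65: 13 bp
  65→85: 20 bp
  85→97: 12 bp
  97→108: 11 bp
  108→119: 11 bp
  119→128: 9 bp
  128→136: 8 bp
  136→146: 10 bp
  146→152: 6 bp
  152→173: 21 bp
  173→180: 7 bp
  180→186: 6 bp
  186→191: 5 bp
  191→2 (wrap): 200-191+2 = 11 bp

[5,6,6,7,7,8,9,10,11,11,11,12,12,13,15,16,20,21]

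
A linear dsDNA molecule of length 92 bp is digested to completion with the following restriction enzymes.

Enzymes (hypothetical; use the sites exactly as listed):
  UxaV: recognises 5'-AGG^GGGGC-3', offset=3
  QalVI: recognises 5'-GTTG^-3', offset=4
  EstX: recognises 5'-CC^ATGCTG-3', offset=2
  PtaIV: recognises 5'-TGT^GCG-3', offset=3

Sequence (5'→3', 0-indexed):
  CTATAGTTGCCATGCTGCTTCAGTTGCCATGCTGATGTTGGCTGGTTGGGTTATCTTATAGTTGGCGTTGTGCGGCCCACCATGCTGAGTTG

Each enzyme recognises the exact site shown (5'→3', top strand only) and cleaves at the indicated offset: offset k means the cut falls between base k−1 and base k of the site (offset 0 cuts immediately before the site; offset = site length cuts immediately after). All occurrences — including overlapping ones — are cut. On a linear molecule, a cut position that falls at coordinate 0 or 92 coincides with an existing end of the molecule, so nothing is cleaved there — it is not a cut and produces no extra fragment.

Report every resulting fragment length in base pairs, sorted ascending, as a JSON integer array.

[1,2,2,6,8,9,10,11,12,15,16]

Per-enzyme occurrences:
  UxaV (AGGGGGGC, off=3): no sites
  QalVI (GTTG, off=4): starts [5, 22, 36, 44, 60, 66, 88] → cuts [9, 26, 40, 48, 64, 70] (position 92 is a terminus of the linear molecule — no cut)
  EstX (CCATGCTG, off=2): starts [9, 26, 79] → cuts [11, 28, 81]
  PtaIV (TGTGCG, off=3): starts [68] → cuts [71]

All cut coordinates (distinct, sorted): [9, 11, 26, 28, 40, 48, 64, 70, 71, 81]

Fragment lengths:
  [0,9): 9 bp
  [9,11): 2 bp
  [11,26): 15 bp
  [26,28): 2 bp
  [28,40): 12 bp
  [40,48): 8 bp
  [48,64): 16 bp
  [64,70): 6 bp
  [70,71): 1 bp
  [71,81): 10 bp
  [81,92): 11 bp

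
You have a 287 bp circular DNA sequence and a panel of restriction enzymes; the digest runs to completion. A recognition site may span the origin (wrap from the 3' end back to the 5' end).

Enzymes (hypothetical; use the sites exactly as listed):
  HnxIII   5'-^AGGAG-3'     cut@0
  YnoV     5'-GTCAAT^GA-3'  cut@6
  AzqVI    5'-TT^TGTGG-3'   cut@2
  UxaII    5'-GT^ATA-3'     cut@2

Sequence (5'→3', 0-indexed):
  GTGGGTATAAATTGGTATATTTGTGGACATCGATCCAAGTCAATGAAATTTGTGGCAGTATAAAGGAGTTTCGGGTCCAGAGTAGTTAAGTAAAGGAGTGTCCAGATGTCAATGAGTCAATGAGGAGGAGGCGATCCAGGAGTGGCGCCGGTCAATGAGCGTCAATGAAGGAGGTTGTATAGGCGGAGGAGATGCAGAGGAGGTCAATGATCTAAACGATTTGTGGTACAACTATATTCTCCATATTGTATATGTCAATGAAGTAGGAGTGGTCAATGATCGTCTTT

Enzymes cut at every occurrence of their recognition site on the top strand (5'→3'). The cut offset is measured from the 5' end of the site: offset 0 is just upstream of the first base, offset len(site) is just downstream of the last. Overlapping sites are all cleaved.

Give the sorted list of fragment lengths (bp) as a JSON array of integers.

Per-enzyme occurrences:
  HnxIII (AGGAG, off=0): starts [63, 93, 122, 125, 137, 168, 186, 197, 264] → cuts [63, 93, 122, 125, 137, 168, 186, 197, 264]
  YnoV (GTCAATGA, off=6): starts [38, 107, 115, 150, 160, 202, 253, 271] → cuts [44, 113, 121, 156, 166, 208, 259, 277]
  AzqVI (TTTGTGG, off=2): starts [19, 48, 219, 284] → cuts [21, 50, 221, 286]
  UxaII (GTATA, off=2): starts [4, 14, 57, 176, 247] → cuts [6, 16, 59, 178, 249]

Pooled cuts: [6, 16, 21, 44, 50, 59, 63, 93, 113, 121, 122, 125, 137, 156, 166, 168, 178, 186, 197, 208, 221, 249, 259, 264, 277, 286]

Fragment lengths:
  6→16: 10 bp
  16→21: 5 bp
  21→44: 23 bp
  44→50: 6 bp
  50→59: 9 bp
  59→63: 4 bp
  63→93: 30 bp
  93→113: 20 bp
  113→121: 8 bp
  121→122: 1 bp
  122→125: 3 bp
  125→137: 12 bp
  137→156: 19 bp
  156→166: 10 bp
  166→168: 2 bp
  168→178: 10 bp
  178→186: 8 bp
  186→197: 11 bp
  197→208: 11 bp
  208→221: 13 bp
  221→249: 28 bp
  249→259: 10 bp
  259→264: 5 bp
  264→277: 13 bp
  277→286: 9 bp
  286→6 (wrap): 287-286+6 = 7 bp

[1,2,3,4,5,5,6,7,8,8,9,9,10,10,10,10,11,11,12,13,13,19,20,23,28,30]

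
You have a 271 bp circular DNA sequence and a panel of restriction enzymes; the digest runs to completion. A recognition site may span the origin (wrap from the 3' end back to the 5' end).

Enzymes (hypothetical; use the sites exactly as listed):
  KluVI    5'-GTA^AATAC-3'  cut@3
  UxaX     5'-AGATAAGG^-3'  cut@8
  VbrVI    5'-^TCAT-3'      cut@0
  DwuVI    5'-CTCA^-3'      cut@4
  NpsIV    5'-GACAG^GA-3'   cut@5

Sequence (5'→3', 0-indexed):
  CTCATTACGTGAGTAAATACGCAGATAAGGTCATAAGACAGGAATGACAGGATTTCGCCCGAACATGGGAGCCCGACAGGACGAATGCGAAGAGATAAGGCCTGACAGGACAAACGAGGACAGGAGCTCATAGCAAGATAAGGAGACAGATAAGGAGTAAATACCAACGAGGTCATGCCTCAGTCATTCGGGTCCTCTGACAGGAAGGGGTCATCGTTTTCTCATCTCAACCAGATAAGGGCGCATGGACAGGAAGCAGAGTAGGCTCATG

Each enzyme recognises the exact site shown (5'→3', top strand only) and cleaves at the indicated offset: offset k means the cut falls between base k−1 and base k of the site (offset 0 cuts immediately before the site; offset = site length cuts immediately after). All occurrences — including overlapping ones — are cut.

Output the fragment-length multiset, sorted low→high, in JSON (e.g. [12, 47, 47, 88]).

[1,3,3,3,3,3,4,4,5,7,8,9,10,11,11,11,11,12,12,13,13,14,15,15,20,21,29]

Per-enzyme occurrences:
  KluVI GTAAATAC/3: at [12, 156] ⇒ [15, 159]
  UxaX AGATAAGG/8: at [22, 92, 135, 147, 232] ⇒ [30, 100, 143, 155, 240]
  VbrVI TCAT/0: at [1, 30, 127, 172, 183, 210, 221, 266] ⇒ [1, 30, 127, 172, 183, 210, 221, 266]
  DwuVI CTCA/4: at [0, 126, 178, 220, 225, 265] ⇒ [4, 130, 182, 224, 229, 269]
  NpsIV GACAGGA/5: at [36, 45, 74, 103, 118, 198, 247] ⇒ [41, 50, 79, 108, 123, 203, 252]

All cut coordinates (distinct, sorted): [1, 4, 15, 30, 41, 50, 79, 100, 108, 123, 127, 130, 143, 155, 159, 172, 182, 183, 203, 210, 221, 224, 229, 240, 252, 266, 269]

Fragment lengths:
  1→4: 3 bp
  4→15: 11 bp
  15→30: 15 bp
  30→41: 11 bp
  41→50: 9 bp
  50→79: 29 bp
  79→100: 21 bp
  100→108: 8 bp
  108→123: 15 bp
  123→127: 4 bp
  127→130: 3 bp
  130→143: 13 bp
  143→155: 12 bp
  155→159: 4 bp
  159→172: 13 bp
  172→182: 10 bp
  182→183: 1 bp
  183→203: 20 bp
  203→210: 7 bp
  210→221: 11 bp
  221→224: 3 bp
  224→229: 5 bp
  229→240: 11 bp
  240→252: 12 bp
  252→266: 14 bp
  266→269: 3 bp
  269→1 (wrap): 271-269+1 = 3 bp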